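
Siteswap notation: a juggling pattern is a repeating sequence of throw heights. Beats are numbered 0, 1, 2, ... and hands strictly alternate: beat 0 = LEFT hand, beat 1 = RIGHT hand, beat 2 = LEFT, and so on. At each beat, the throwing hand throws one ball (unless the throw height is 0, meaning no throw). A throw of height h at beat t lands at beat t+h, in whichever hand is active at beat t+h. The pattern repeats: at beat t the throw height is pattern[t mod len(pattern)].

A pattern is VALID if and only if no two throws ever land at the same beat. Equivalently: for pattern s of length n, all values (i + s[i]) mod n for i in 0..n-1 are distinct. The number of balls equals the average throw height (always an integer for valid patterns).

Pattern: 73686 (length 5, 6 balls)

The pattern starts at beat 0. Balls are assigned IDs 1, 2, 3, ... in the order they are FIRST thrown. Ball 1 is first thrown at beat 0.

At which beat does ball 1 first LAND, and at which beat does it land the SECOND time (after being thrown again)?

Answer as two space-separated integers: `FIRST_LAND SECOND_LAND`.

Answer: 7 13

Derivation:
Beat 0 (L): throw ball1 h=7 -> lands@7:R; in-air after throw: [b1@7:R]
Beat 1 (R): throw ball2 h=3 -> lands@4:L; in-air after throw: [b2@4:L b1@7:R]
Beat 2 (L): throw ball3 h=6 -> lands@8:L; in-air after throw: [b2@4:L b1@7:R b3@8:L]
Beat 3 (R): throw ball4 h=8 -> lands@11:R; in-air after throw: [b2@4:L b1@7:R b3@8:L b4@11:R]
Beat 4 (L): throw ball2 h=6 -> lands@10:L; in-air after throw: [b1@7:R b3@8:L b2@10:L b4@11:R]
Beat 5 (R): throw ball5 h=7 -> lands@12:L; in-air after throw: [b1@7:R b3@8:L b2@10:L b4@11:R b5@12:L]
Beat 6 (L): throw ball6 h=3 -> lands@9:R; in-air after throw: [b1@7:R b3@8:L b6@9:R b2@10:L b4@11:R b5@12:L]
Beat 7 (R): throw ball1 h=6 -> lands@13:R; in-air after throw: [b3@8:L b6@9:R b2@10:L b4@11:R b5@12:L b1@13:R]
Beat 8 (L): throw ball3 h=8 -> lands@16:L; in-air after throw: [b6@9:R b2@10:L b4@11:R b5@12:L b1@13:R b3@16:L]
Beat 9 (R): throw ball6 h=6 -> lands@15:R; in-air after throw: [b2@10:L b4@11:R b5@12:L b1@13:R b6@15:R b3@16:L]
Beat 10 (L): throw ball2 h=7 -> lands@17:R; in-air after throw: [b4@11:R b5@12:L b1@13:R b6@15:R b3@16:L b2@17:R]
Beat 11 (R): throw ball4 h=3 -> lands@14:L; in-air after throw: [b5@12:L b1@13:R b4@14:L b6@15:R b3@16:L b2@17:R]
Beat 12 (L): throw ball5 h=6 -> lands@18:L; in-air after throw: [b1@13:R b4@14:L b6@15:R b3@16:L b2@17:R b5@18:L]
Beat 13 (R): throw ball1 h=8 -> lands@21:R; in-air after throw: [b4@14:L b6@15:R b3@16:L b2@17:R b5@18:L b1@21:R]
Ball 1: thrown@0 h=7 -> first land @7; rethrown@7 h=6 -> second land @13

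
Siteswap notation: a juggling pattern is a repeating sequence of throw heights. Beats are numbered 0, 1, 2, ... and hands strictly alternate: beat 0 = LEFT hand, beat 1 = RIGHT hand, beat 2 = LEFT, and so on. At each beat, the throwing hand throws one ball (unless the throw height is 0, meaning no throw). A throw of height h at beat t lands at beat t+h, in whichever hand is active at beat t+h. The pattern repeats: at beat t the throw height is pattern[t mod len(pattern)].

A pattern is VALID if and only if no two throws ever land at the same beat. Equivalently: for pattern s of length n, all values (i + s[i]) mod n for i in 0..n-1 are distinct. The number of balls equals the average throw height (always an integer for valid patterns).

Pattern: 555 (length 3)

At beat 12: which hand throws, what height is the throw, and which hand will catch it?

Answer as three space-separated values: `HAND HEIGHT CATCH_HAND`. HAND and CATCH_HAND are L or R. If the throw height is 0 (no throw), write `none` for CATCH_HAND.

Answer: L 5 R

Derivation:
Beat 12: 12 mod 2 = 0, so hand = L
Throw height = pattern[12 mod 3] = pattern[0] = 5
Lands at beat 12+5=17, 17 mod 2 = 1, so catch hand = R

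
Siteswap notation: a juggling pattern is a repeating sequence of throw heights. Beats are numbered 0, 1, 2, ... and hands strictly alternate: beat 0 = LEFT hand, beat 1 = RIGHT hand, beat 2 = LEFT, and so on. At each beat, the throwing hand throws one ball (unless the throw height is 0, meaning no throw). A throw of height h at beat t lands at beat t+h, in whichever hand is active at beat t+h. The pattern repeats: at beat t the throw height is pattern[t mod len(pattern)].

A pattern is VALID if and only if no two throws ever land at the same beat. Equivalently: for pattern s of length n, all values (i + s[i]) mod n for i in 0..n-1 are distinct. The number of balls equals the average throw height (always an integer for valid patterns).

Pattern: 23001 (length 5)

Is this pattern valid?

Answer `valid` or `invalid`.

i=0: (i + s[i]) mod n = (0 + 2) mod 5 = 2
i=1: (i + s[i]) mod n = (1 + 3) mod 5 = 4
i=2: (i + s[i]) mod n = (2 + 0) mod 5 = 2
i=3: (i + s[i]) mod n = (3 + 0) mod 5 = 3
i=4: (i + s[i]) mod n = (4 + 1) mod 5 = 0
Residues: [2, 4, 2, 3, 0], distinct: False

Answer: invalid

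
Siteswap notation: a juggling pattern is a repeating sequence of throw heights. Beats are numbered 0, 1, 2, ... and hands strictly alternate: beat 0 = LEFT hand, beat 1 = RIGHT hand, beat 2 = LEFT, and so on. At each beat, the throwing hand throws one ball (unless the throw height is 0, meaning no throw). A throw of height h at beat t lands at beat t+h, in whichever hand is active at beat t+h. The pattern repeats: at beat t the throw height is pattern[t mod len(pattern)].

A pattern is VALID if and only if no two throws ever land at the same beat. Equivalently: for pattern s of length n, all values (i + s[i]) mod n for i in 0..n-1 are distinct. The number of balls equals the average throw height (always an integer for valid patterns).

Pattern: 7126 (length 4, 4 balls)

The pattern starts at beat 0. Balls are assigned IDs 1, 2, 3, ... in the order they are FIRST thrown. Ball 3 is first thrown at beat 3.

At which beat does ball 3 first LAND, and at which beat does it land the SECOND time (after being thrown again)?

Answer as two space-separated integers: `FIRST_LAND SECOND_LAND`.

Beat 0 (L): throw ball1 h=7 -> lands@7:R; in-air after throw: [b1@7:R]
Beat 1 (R): throw ball2 h=1 -> lands@2:L; in-air after throw: [b2@2:L b1@7:R]
Beat 2 (L): throw ball2 h=2 -> lands@4:L; in-air after throw: [b2@4:L b1@7:R]
Beat 3 (R): throw ball3 h=6 -> lands@9:R; in-air after throw: [b2@4:L b1@7:R b3@9:R]
Beat 4 (L): throw ball2 h=7 -> lands@11:R; in-air after throw: [b1@7:R b3@9:R b2@11:R]
Beat 5 (R): throw ball4 h=1 -> lands@6:L; in-air after throw: [b4@6:L b1@7:R b3@9:R b2@11:R]
Beat 6 (L): throw ball4 h=2 -> lands@8:L; in-air after throw: [b1@7:R b4@8:L b3@9:R b2@11:R]
Beat 7 (R): throw ball1 h=6 -> lands@13:R; in-air after throw: [b4@8:L b3@9:R b2@11:R b1@13:R]
Beat 8 (L): throw ball4 h=7 -> lands@15:R; in-air after throw: [b3@9:R b2@11:R b1@13:R b4@15:R]
Beat 9 (R): throw ball3 h=1 -> lands@10:L; in-air after throw: [b3@10:L b2@11:R b1@13:R b4@15:R]
Beat 10 (L): throw ball3 h=2 -> lands@12:L; in-air after throw: [b2@11:R b3@12:L b1@13:R b4@15:R]
Ball 3: thrown@3 h=6 -> first land @9; rethrown@9 h=1 -> second land @10

Answer: 9 10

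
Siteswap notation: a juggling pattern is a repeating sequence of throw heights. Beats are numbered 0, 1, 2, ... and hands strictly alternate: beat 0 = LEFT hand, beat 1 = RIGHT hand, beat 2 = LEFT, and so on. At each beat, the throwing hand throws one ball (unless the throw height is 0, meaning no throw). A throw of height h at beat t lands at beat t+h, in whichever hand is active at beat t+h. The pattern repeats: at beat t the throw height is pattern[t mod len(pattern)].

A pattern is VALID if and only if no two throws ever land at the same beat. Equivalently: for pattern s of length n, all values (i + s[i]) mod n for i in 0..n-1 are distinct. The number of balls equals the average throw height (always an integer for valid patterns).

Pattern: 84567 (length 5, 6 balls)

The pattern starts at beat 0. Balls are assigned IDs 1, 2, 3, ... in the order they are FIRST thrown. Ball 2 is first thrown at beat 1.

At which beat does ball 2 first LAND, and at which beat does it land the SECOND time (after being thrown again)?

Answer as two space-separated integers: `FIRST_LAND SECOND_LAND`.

Answer: 5 13

Derivation:
Beat 0 (L): throw ball1 h=8 -> lands@8:L; in-air after throw: [b1@8:L]
Beat 1 (R): throw ball2 h=4 -> lands@5:R; in-air after throw: [b2@5:R b1@8:L]
Beat 2 (L): throw ball3 h=5 -> lands@7:R; in-air after throw: [b2@5:R b3@7:R b1@8:L]
Beat 3 (R): throw ball4 h=6 -> lands@9:R; in-air after throw: [b2@5:R b3@7:R b1@8:L b4@9:R]
Beat 4 (L): throw ball5 h=7 -> lands@11:R; in-air after throw: [b2@5:R b3@7:R b1@8:L b4@9:R b5@11:R]
Beat 5 (R): throw ball2 h=8 -> lands@13:R; in-air after throw: [b3@7:R b1@8:L b4@9:R b5@11:R b2@13:R]
Beat 6 (L): throw ball6 h=4 -> lands@10:L; in-air after throw: [b3@7:R b1@8:L b4@9:R b6@10:L b5@11:R b2@13:R]
Beat 7 (R): throw ball3 h=5 -> lands@12:L; in-air after throw: [b1@8:L b4@9:R b6@10:L b5@11:R b3@12:L b2@13:R]
Beat 8 (L): throw ball1 h=6 -> lands@14:L; in-air after throw: [b4@9:R b6@10:L b5@11:R b3@12:L b2@13:R b1@14:L]
Beat 9 (R): throw ball4 h=7 -> lands@16:L; in-air after throw: [b6@10:L b5@11:R b3@12:L b2@13:R b1@14:L b4@16:L]
Beat 10 (L): throw ball6 h=8 -> lands@18:L; in-air after throw: [b5@11:R b3@12:L b2@13:R b1@14:L b4@16:L b6@18:L]
Beat 11 (R): throw ball5 h=4 -> lands@15:R; in-air after throw: [b3@12:L b2@13:R b1@14:L b5@15:R b4@16:L b6@18:L]
Beat 12 (L): throw ball3 h=5 -> lands@17:R; in-air after throw: [b2@13:R b1@14:L b5@15:R b4@16:L b3@17:R b6@18:L]
Beat 13 (R): throw ball2 h=6 -> lands@19:R; in-air after throw: [b1@14:L b5@15:R b4@16:L b3@17:R b6@18:L b2@19:R]
Ball 2: thrown@1 h=4 -> first land @5; rethrown@5 h=8 -> second land @13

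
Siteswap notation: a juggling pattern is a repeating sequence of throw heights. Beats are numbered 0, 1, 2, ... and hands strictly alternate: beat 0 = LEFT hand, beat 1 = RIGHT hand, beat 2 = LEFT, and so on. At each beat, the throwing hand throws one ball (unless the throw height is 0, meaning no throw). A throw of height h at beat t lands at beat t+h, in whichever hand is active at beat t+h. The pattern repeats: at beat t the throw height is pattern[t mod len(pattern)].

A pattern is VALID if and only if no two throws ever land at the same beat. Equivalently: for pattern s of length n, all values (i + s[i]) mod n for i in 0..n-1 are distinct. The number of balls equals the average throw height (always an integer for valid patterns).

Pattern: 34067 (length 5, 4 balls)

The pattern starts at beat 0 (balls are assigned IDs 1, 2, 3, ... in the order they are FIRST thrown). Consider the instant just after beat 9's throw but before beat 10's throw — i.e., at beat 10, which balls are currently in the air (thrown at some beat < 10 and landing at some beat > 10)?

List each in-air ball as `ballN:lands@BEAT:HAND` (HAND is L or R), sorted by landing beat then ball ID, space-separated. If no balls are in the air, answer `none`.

Answer: ball3:lands@11:R ball2:lands@14:L ball1:lands@16:L

Derivation:
Beat 0 (L): throw ball1 h=3 -> lands@3:R; in-air after throw: [b1@3:R]
Beat 1 (R): throw ball2 h=4 -> lands@5:R; in-air after throw: [b1@3:R b2@5:R]
Beat 3 (R): throw ball1 h=6 -> lands@9:R; in-air after throw: [b2@5:R b1@9:R]
Beat 4 (L): throw ball3 h=7 -> lands@11:R; in-air after throw: [b2@5:R b1@9:R b3@11:R]
Beat 5 (R): throw ball2 h=3 -> lands@8:L; in-air after throw: [b2@8:L b1@9:R b3@11:R]
Beat 6 (L): throw ball4 h=4 -> lands@10:L; in-air after throw: [b2@8:L b1@9:R b4@10:L b3@11:R]
Beat 8 (L): throw ball2 h=6 -> lands@14:L; in-air after throw: [b1@9:R b4@10:L b3@11:R b2@14:L]
Beat 9 (R): throw ball1 h=7 -> lands@16:L; in-air after throw: [b4@10:L b3@11:R b2@14:L b1@16:L]
Beat 10 (L): throw ball4 h=3 -> lands@13:R; in-air after throw: [b3@11:R b4@13:R b2@14:L b1@16:L]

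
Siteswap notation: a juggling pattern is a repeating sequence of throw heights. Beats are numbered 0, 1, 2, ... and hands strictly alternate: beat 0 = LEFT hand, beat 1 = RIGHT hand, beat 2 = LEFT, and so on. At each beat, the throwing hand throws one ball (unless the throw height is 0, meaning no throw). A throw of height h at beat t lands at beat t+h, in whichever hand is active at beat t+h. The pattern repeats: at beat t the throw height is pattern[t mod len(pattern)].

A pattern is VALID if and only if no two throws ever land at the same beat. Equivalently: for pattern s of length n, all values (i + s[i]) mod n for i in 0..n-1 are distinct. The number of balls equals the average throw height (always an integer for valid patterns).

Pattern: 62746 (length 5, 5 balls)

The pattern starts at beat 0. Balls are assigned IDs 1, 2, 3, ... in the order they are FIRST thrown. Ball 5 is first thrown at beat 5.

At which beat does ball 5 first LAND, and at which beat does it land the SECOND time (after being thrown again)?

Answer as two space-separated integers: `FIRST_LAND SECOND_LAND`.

Answer: 11 13

Derivation:
Beat 0 (L): throw ball1 h=6 -> lands@6:L; in-air after throw: [b1@6:L]
Beat 1 (R): throw ball2 h=2 -> lands@3:R; in-air after throw: [b2@3:R b1@6:L]
Beat 2 (L): throw ball3 h=7 -> lands@9:R; in-air after throw: [b2@3:R b1@6:L b3@9:R]
Beat 3 (R): throw ball2 h=4 -> lands@7:R; in-air after throw: [b1@6:L b2@7:R b3@9:R]
Beat 4 (L): throw ball4 h=6 -> lands@10:L; in-air after throw: [b1@6:L b2@7:R b3@9:R b4@10:L]
Beat 5 (R): throw ball5 h=6 -> lands@11:R; in-air after throw: [b1@6:L b2@7:R b3@9:R b4@10:L b5@11:R]
Beat 6 (L): throw ball1 h=2 -> lands@8:L; in-air after throw: [b2@7:R b1@8:L b3@9:R b4@10:L b5@11:R]
Beat 7 (R): throw ball2 h=7 -> lands@14:L; in-air after throw: [b1@8:L b3@9:R b4@10:L b5@11:R b2@14:L]
Beat 8 (L): throw ball1 h=4 -> lands@12:L; in-air after throw: [b3@9:R b4@10:L b5@11:R b1@12:L b2@14:L]
Beat 9 (R): throw ball3 h=6 -> lands@15:R; in-air after throw: [b4@10:L b5@11:R b1@12:L b2@14:L b3@15:R]
Beat 10 (L): throw ball4 h=6 -> lands@16:L; in-air after throw: [b5@11:R b1@12:L b2@14:L b3@15:R b4@16:L]
Beat 11 (R): throw ball5 h=2 -> lands@13:R; in-air after throw: [b1@12:L b5@13:R b2@14:L b3@15:R b4@16:L]
Beat 12 (L): throw ball1 h=7 -> lands@19:R; in-air after throw: [b5@13:R b2@14:L b3@15:R b4@16:L b1@19:R]
Beat 13 (R): throw ball5 h=4 -> lands@17:R; in-air after throw: [b2@14:L b3@15:R b4@16:L b5@17:R b1@19:R]
Ball 5: thrown@5 h=6 -> first land @11; rethrown@11 h=2 -> second land @13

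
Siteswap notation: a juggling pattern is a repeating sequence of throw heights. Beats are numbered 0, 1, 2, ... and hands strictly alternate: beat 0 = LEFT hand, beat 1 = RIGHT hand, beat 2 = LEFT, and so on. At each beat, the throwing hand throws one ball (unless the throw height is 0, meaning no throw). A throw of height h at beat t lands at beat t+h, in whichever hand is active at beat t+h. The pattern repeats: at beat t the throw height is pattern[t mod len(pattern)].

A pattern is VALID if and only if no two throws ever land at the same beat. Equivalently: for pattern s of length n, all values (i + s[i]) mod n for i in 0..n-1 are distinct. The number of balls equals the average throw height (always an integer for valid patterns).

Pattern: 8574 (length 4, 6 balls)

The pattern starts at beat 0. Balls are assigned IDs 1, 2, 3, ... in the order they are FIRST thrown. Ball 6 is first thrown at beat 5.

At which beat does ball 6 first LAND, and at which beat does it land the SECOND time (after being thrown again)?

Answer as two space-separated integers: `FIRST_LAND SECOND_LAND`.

Beat 0 (L): throw ball1 h=8 -> lands@8:L; in-air after throw: [b1@8:L]
Beat 1 (R): throw ball2 h=5 -> lands@6:L; in-air after throw: [b2@6:L b1@8:L]
Beat 2 (L): throw ball3 h=7 -> lands@9:R; in-air after throw: [b2@6:L b1@8:L b3@9:R]
Beat 3 (R): throw ball4 h=4 -> lands@7:R; in-air after throw: [b2@6:L b4@7:R b1@8:L b3@9:R]
Beat 4 (L): throw ball5 h=8 -> lands@12:L; in-air after throw: [b2@6:L b4@7:R b1@8:L b3@9:R b5@12:L]
Beat 5 (R): throw ball6 h=5 -> lands@10:L; in-air after throw: [b2@6:L b4@7:R b1@8:L b3@9:R b6@10:L b5@12:L]
Beat 6 (L): throw ball2 h=7 -> lands@13:R; in-air after throw: [b4@7:R b1@8:L b3@9:R b6@10:L b5@12:L b2@13:R]
Beat 7 (R): throw ball4 h=4 -> lands@11:R; in-air after throw: [b1@8:L b3@9:R b6@10:L b4@11:R b5@12:L b2@13:R]
Beat 8 (L): throw ball1 h=8 -> lands@16:L; in-air after throw: [b3@9:R b6@10:L b4@11:R b5@12:L b2@13:R b1@16:L]
Beat 9 (R): throw ball3 h=5 -> lands@14:L; in-air after throw: [b6@10:L b4@11:R b5@12:L b2@13:R b3@14:L b1@16:L]
Beat 10 (L): throw ball6 h=7 -> lands@17:R; in-air after throw: [b4@11:R b5@12:L b2@13:R b3@14:L b1@16:L b6@17:R]
Beat 11 (R): throw ball4 h=4 -> lands@15:R; in-air after throw: [b5@12:L b2@13:R b3@14:L b4@15:R b1@16:L b6@17:R]
Beat 12 (L): throw ball5 h=8 -> lands@20:L; in-air after throw: [b2@13:R b3@14:L b4@15:R b1@16:L b6@17:R b5@20:L]
Beat 13 (R): throw ball2 h=5 -> lands@18:L; in-air after throw: [b3@14:L b4@15:R b1@16:L b6@17:R b2@18:L b5@20:L]
Beat 14 (L): throw ball3 h=7 -> lands@21:R; in-air after throw: [b4@15:R b1@16:L b6@17:R b2@18:L b5@20:L b3@21:R]
Beat 15 (R): throw ball4 h=4 -> lands@19:R; in-air after throw: [b1@16:L b6@17:R b2@18:L b4@19:R b5@20:L b3@21:R]
Beat 16 (L): throw ball1 h=8 -> lands@24:L; in-air after throw: [b6@17:R b2@18:L b4@19:R b5@20:L b3@21:R b1@24:L]
Beat 17 (R): throw ball6 h=5 -> lands@22:L; in-air after throw: [b2@18:L b4@19:R b5@20:L b3@21:R b6@22:L b1@24:L]
Ball 6: thrown@5 h=5 -> first land @10; rethrown@10 h=7 -> second land @17

Answer: 10 17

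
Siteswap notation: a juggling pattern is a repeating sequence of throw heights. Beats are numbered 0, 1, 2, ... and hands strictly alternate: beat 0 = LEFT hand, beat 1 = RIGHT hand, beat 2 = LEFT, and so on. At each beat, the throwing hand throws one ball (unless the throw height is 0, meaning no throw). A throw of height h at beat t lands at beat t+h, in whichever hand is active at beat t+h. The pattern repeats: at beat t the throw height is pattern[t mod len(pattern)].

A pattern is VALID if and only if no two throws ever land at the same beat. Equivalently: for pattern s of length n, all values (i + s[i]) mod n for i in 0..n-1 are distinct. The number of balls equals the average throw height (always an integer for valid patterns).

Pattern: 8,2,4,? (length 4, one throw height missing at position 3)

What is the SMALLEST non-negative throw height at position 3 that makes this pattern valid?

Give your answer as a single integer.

Answer: 2

Derivation:
i=0: (0 + 8) mod 4 = 0
i=1: (1 + 2) mod 4 = 3
i=2: (2 + 4) mod 4 = 2
i=3: s[i]=? (unknown)
Known residues: [0, 2, 3]; need a permutation of 0..3, so missing residue r = 1
Need (3 + s) mod 4 = 1; smallest s = (1 - 3) mod 4 = 2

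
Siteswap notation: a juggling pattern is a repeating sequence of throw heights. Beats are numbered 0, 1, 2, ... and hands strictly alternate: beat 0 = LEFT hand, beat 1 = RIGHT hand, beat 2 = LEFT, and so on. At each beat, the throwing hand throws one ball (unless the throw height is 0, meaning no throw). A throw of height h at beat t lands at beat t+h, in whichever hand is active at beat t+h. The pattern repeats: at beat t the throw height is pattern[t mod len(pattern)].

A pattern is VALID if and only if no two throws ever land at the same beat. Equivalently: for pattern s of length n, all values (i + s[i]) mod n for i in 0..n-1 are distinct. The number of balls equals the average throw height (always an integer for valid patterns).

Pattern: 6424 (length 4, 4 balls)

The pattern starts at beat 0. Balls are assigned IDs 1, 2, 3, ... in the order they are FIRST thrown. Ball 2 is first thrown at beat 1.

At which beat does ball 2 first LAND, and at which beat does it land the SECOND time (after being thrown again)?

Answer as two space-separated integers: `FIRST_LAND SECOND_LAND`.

Answer: 5 9

Derivation:
Beat 0 (L): throw ball1 h=6 -> lands@6:L; in-air after throw: [b1@6:L]
Beat 1 (R): throw ball2 h=4 -> lands@5:R; in-air after throw: [b2@5:R b1@6:L]
Beat 2 (L): throw ball3 h=2 -> lands@4:L; in-air after throw: [b3@4:L b2@5:R b1@6:L]
Beat 3 (R): throw ball4 h=4 -> lands@7:R; in-air after throw: [b3@4:L b2@5:R b1@6:L b4@7:R]
Beat 4 (L): throw ball3 h=6 -> lands@10:L; in-air after throw: [b2@5:R b1@6:L b4@7:R b3@10:L]
Beat 5 (R): throw ball2 h=4 -> lands@9:R; in-air after throw: [b1@6:L b4@7:R b2@9:R b3@10:L]
Beat 6 (L): throw ball1 h=2 -> lands@8:L; in-air after throw: [b4@7:R b1@8:L b2@9:R b3@10:L]
Beat 7 (R): throw ball4 h=4 -> lands@11:R; in-air after throw: [b1@8:L b2@9:R b3@10:L b4@11:R]
Beat 8 (L): throw ball1 h=6 -> lands@14:L; in-air after throw: [b2@9:R b3@10:L b4@11:R b1@14:L]
Beat 9 (R): throw ball2 h=4 -> lands@13:R; in-air after throw: [b3@10:L b4@11:R b2@13:R b1@14:L]
Ball 2: thrown@1 h=4 -> first land @5; rethrown@5 h=4 -> second land @9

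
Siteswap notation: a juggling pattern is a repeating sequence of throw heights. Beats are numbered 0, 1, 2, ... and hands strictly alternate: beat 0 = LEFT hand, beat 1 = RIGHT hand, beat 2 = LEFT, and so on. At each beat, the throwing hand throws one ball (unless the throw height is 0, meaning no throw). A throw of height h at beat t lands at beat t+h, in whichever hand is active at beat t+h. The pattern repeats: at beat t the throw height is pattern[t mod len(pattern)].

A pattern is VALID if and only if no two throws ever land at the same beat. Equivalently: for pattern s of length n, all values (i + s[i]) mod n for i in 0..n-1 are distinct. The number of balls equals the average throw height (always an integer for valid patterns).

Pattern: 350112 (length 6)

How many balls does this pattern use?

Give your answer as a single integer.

Answer: 2

Derivation:
Pattern = [3, 5, 0, 1, 1, 2], length n = 6
  position 0: throw height = 3, running sum = 3
  position 1: throw height = 5, running sum = 8
  position 2: throw height = 0, running sum = 8
  position 3: throw height = 1, running sum = 9
  position 4: throw height = 1, running sum = 10
  position 5: throw height = 2, running sum = 12
Total sum = 12; balls = sum / n = 12 / 6 = 2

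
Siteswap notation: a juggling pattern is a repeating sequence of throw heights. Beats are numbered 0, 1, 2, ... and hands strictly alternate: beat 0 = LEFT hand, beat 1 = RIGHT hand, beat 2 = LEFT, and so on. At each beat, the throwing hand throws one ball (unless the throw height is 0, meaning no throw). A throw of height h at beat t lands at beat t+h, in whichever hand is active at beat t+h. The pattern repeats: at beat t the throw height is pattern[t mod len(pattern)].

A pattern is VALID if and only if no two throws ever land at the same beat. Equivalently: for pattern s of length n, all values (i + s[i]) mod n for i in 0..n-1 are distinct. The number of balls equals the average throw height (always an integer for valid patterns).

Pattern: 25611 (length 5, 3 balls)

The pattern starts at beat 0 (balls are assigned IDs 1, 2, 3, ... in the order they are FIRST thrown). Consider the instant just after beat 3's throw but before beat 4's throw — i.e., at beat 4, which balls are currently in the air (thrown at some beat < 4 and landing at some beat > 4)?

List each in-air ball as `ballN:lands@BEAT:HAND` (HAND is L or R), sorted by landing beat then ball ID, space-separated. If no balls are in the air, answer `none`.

Answer: ball2:lands@6:L ball1:lands@8:L

Derivation:
Beat 0 (L): throw ball1 h=2 -> lands@2:L; in-air after throw: [b1@2:L]
Beat 1 (R): throw ball2 h=5 -> lands@6:L; in-air after throw: [b1@2:L b2@6:L]
Beat 2 (L): throw ball1 h=6 -> lands@8:L; in-air after throw: [b2@6:L b1@8:L]
Beat 3 (R): throw ball3 h=1 -> lands@4:L; in-air after throw: [b3@4:L b2@6:L b1@8:L]
Beat 4 (L): throw ball3 h=1 -> lands@5:R; in-air after throw: [b3@5:R b2@6:L b1@8:L]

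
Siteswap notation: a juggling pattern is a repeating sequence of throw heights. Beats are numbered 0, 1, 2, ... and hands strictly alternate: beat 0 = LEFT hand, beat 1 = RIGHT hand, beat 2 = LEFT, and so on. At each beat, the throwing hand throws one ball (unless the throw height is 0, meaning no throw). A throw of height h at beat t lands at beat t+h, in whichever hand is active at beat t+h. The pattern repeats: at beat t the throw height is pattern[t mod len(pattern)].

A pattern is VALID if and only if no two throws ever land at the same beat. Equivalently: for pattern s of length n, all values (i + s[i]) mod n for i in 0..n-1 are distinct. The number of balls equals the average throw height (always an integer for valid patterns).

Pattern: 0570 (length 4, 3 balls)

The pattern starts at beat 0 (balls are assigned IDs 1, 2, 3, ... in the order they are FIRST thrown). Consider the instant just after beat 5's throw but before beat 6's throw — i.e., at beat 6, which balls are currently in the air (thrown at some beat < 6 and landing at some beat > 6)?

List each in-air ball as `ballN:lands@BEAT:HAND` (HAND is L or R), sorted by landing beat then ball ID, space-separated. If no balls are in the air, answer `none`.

Answer: ball2:lands@9:R ball3:lands@10:L

Derivation:
Beat 1 (R): throw ball1 h=5 -> lands@6:L; in-air after throw: [b1@6:L]
Beat 2 (L): throw ball2 h=7 -> lands@9:R; in-air after throw: [b1@6:L b2@9:R]
Beat 5 (R): throw ball3 h=5 -> lands@10:L; in-air after throw: [b1@6:L b2@9:R b3@10:L]
Beat 6 (L): throw ball1 h=7 -> lands@13:R; in-air after throw: [b2@9:R b3@10:L b1@13:R]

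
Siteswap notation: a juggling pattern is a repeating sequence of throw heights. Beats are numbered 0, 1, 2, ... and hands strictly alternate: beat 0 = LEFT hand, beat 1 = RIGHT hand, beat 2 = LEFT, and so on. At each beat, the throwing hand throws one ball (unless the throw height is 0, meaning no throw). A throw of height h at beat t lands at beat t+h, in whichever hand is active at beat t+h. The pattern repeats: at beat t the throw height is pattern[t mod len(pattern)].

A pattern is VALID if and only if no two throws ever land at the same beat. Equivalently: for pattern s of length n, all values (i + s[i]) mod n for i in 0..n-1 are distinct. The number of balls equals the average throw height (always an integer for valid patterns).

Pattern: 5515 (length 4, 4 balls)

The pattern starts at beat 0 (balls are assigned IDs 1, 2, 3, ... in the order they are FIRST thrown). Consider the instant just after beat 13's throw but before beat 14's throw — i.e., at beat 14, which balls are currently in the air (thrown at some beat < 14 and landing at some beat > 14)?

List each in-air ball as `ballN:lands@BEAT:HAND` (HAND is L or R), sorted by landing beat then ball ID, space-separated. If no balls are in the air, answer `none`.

Beat 0 (L): throw ball1 h=5 -> lands@5:R; in-air after throw: [b1@5:R]
Beat 1 (R): throw ball2 h=5 -> lands@6:L; in-air after throw: [b1@5:R b2@6:L]
Beat 2 (L): throw ball3 h=1 -> lands@3:R; in-air after throw: [b3@3:R b1@5:R b2@6:L]
Beat 3 (R): throw ball3 h=5 -> lands@8:L; in-air after throw: [b1@5:R b2@6:L b3@8:L]
Beat 4 (L): throw ball4 h=5 -> lands@9:R; in-air after throw: [b1@5:R b2@6:L b3@8:L b4@9:R]
Beat 5 (R): throw ball1 h=5 -> lands@10:L; in-air after throw: [b2@6:L b3@8:L b4@9:R b1@10:L]
Beat 6 (L): throw ball2 h=1 -> lands@7:R; in-air after throw: [b2@7:R b3@8:L b4@9:R b1@10:L]
Beat 7 (R): throw ball2 h=5 -> lands@12:L; in-air after throw: [b3@8:L b4@9:R b1@10:L b2@12:L]
Beat 8 (L): throw ball3 h=5 -> lands@13:R; in-air after throw: [b4@9:R b1@10:L b2@12:L b3@13:R]
Beat 9 (R): throw ball4 h=5 -> lands@14:L; in-air after throw: [b1@10:L b2@12:L b3@13:R b4@14:L]
Beat 10 (L): throw ball1 h=1 -> lands@11:R; in-air after throw: [b1@11:R b2@12:L b3@13:R b4@14:L]
Beat 11 (R): throw ball1 h=5 -> lands@16:L; in-air after throw: [b2@12:L b3@13:R b4@14:L b1@16:L]
Beat 12 (L): throw ball2 h=5 -> lands@17:R; in-air after throw: [b3@13:R b4@14:L b1@16:L b2@17:R]
Beat 13 (R): throw ball3 h=5 -> lands@18:L; in-air after throw: [b4@14:L b1@16:L b2@17:R b3@18:L]
Beat 14 (L): throw ball4 h=1 -> lands@15:R; in-air after throw: [b4@15:R b1@16:L b2@17:R b3@18:L]

Answer: ball1:lands@16:L ball2:lands@17:R ball3:lands@18:L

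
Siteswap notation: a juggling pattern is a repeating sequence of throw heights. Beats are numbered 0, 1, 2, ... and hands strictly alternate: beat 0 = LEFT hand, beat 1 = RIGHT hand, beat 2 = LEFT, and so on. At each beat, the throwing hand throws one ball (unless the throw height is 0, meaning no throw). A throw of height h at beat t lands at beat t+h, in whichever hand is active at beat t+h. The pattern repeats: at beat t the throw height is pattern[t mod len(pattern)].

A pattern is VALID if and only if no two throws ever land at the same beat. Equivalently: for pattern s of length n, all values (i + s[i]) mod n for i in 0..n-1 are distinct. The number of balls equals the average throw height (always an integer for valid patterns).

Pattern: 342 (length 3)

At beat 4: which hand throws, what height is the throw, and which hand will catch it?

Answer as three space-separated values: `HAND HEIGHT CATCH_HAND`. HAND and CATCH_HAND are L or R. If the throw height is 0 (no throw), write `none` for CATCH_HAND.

Beat 4: 4 mod 2 = 0, so hand = L
Throw height = pattern[4 mod 3] = pattern[1] = 4
Lands at beat 4+4=8, 8 mod 2 = 0, so catch hand = L

Answer: L 4 L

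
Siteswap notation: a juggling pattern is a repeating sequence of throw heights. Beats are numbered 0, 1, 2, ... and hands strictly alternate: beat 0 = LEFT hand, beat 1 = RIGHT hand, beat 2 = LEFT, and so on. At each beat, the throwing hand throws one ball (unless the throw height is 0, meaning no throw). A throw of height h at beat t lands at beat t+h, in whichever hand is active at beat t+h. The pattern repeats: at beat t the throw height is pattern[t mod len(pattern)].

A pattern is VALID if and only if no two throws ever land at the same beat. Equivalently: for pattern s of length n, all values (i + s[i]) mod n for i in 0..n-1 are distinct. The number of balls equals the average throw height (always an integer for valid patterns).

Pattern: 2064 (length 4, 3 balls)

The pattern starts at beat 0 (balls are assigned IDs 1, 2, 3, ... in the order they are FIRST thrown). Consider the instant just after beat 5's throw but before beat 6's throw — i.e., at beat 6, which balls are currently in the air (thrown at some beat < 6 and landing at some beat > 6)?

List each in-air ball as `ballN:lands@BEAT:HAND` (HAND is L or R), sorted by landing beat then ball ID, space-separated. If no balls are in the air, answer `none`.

Answer: ball2:lands@7:R ball1:lands@8:L

Derivation:
Beat 0 (L): throw ball1 h=2 -> lands@2:L; in-air after throw: [b1@2:L]
Beat 2 (L): throw ball1 h=6 -> lands@8:L; in-air after throw: [b1@8:L]
Beat 3 (R): throw ball2 h=4 -> lands@7:R; in-air after throw: [b2@7:R b1@8:L]
Beat 4 (L): throw ball3 h=2 -> lands@6:L; in-air after throw: [b3@6:L b2@7:R b1@8:L]
Beat 6 (L): throw ball3 h=6 -> lands@12:L; in-air after throw: [b2@7:R b1@8:L b3@12:L]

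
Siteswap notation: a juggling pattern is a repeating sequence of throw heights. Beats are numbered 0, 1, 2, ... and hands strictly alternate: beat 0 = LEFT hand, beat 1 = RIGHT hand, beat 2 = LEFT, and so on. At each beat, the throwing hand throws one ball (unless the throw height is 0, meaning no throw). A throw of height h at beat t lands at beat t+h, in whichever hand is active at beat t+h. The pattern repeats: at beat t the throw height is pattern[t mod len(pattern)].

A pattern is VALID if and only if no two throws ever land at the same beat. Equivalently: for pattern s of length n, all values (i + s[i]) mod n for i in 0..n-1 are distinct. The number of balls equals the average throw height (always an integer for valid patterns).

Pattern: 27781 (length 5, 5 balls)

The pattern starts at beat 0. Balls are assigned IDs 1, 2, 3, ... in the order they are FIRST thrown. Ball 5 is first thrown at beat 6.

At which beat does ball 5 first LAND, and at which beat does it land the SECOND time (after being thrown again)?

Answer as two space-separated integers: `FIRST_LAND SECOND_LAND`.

Answer: 13 21

Derivation:
Beat 0 (L): throw ball1 h=2 -> lands@2:L; in-air after throw: [b1@2:L]
Beat 1 (R): throw ball2 h=7 -> lands@8:L; in-air after throw: [b1@2:L b2@8:L]
Beat 2 (L): throw ball1 h=7 -> lands@9:R; in-air after throw: [b2@8:L b1@9:R]
Beat 3 (R): throw ball3 h=8 -> lands@11:R; in-air after throw: [b2@8:L b1@9:R b3@11:R]
Beat 4 (L): throw ball4 h=1 -> lands@5:R; in-air after throw: [b4@5:R b2@8:L b1@9:R b3@11:R]
Beat 5 (R): throw ball4 h=2 -> lands@7:R; in-air after throw: [b4@7:R b2@8:L b1@9:R b3@11:R]
Beat 6 (L): throw ball5 h=7 -> lands@13:R; in-air after throw: [b4@7:R b2@8:L b1@9:R b3@11:R b5@13:R]
Beat 7 (R): throw ball4 h=7 -> lands@14:L; in-air after throw: [b2@8:L b1@9:R b3@11:R b5@13:R b4@14:L]
Beat 8 (L): throw ball2 h=8 -> lands@16:L; in-air after throw: [b1@9:R b3@11:R b5@13:R b4@14:L b2@16:L]
Beat 9 (R): throw ball1 h=1 -> lands@10:L; in-air after throw: [b1@10:L b3@11:R b5@13:R b4@14:L b2@16:L]
Beat 10 (L): throw ball1 h=2 -> lands@12:L; in-air after throw: [b3@11:R b1@12:L b5@13:R b4@14:L b2@16:L]
Beat 11 (R): throw ball3 h=7 -> lands@18:L; in-air after throw: [b1@12:L b5@13:R b4@14:L b2@16:L b3@18:L]
Beat 12 (L): throw ball1 h=7 -> lands@19:R; in-air after throw: [b5@13:R b4@14:L b2@16:L b3@18:L b1@19:R]
Beat 13 (R): throw ball5 h=8 -> lands@21:R; in-air after throw: [b4@14:L b2@16:L b3@18:L b1@19:R b5@21:R]
Beat 14 (L): throw ball4 h=1 -> lands@15:R; in-air after throw: [b4@15:R b2@16:L b3@18:L b1@19:R b5@21:R]
Beat 15 (R): throw ball4 h=2 -> lands@17:R; in-air after throw: [b2@16:L b4@17:R b3@18:L b1@19:R b5@21:R]
Beat 16 (L): throw ball2 h=7 -> lands@23:R; in-air after throw: [b4@17:R b3@18:L b1@19:R b5@21:R b2@23:R]
Beat 17 (R): throw ball4 h=7 -> lands@24:L; in-air after throw: [b3@18:L b1@19:R b5@21:R b2@23:R b4@24:L]
Beat 18 (L): throw ball3 h=8 -> lands@26:L; in-air after throw: [b1@19:R b5@21:R b2@23:R b4@24:L b3@26:L]
Beat 19 (R): throw ball1 h=1 -> lands@20:L; in-air after throw: [b1@20:L b5@21:R b2@23:R b4@24:L b3@26:L]
Beat 20 (L): throw ball1 h=2 -> lands@22:L; in-air after throw: [b5@21:R b1@22:L b2@23:R b4@24:L b3@26:L]
Beat 21 (R): throw ball5 h=7 -> lands@28:L; in-air after throw: [b1@22:L b2@23:R b4@24:L b3@26:L b5@28:L]
Ball 5: thrown@6 h=7 -> first land @13; rethrown@13 h=8 -> second land @21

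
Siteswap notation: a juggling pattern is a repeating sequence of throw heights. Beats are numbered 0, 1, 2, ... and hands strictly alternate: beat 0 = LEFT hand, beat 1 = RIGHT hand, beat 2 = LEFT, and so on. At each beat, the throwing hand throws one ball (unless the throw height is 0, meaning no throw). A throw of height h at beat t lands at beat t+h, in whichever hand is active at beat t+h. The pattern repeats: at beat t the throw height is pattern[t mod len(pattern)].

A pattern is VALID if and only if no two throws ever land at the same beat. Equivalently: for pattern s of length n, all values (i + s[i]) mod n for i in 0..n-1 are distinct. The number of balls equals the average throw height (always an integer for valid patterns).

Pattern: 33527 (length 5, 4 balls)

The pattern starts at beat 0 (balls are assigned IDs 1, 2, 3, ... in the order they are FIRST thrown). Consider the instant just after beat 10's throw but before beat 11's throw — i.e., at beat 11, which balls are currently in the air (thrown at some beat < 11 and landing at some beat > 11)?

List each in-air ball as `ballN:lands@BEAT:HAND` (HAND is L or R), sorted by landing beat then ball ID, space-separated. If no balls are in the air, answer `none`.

Beat 0 (L): throw ball1 h=3 -> lands@3:R; in-air after throw: [b1@3:R]
Beat 1 (R): throw ball2 h=3 -> lands@4:L; in-air after throw: [b1@3:R b2@4:L]
Beat 2 (L): throw ball3 h=5 -> lands@7:R; in-air after throw: [b1@3:R b2@4:L b3@7:R]
Beat 3 (R): throw ball1 h=2 -> lands@5:R; in-air after throw: [b2@4:L b1@5:R b3@7:R]
Beat 4 (L): throw ball2 h=7 -> lands@11:R; in-air after throw: [b1@5:R b3@7:R b2@11:R]
Beat 5 (R): throw ball1 h=3 -> lands@8:L; in-air after throw: [b3@7:R b1@8:L b2@11:R]
Beat 6 (L): throw ball4 h=3 -> lands@9:R; in-air after throw: [b3@7:R b1@8:L b4@9:R b2@11:R]
Beat 7 (R): throw ball3 h=5 -> lands@12:L; in-air after throw: [b1@8:L b4@9:R b2@11:R b3@12:L]
Beat 8 (L): throw ball1 h=2 -> lands@10:L; in-air after throw: [b4@9:R b1@10:L b2@11:R b3@12:L]
Beat 9 (R): throw ball4 h=7 -> lands@16:L; in-air after throw: [b1@10:L b2@11:R b3@12:L b4@16:L]
Beat 10 (L): throw ball1 h=3 -> lands@13:R; in-air after throw: [b2@11:R b3@12:L b1@13:R b4@16:L]
Beat 11 (R): throw ball2 h=3 -> lands@14:L; in-air after throw: [b3@12:L b1@13:R b2@14:L b4@16:L]

Answer: ball3:lands@12:L ball1:lands@13:R ball4:lands@16:L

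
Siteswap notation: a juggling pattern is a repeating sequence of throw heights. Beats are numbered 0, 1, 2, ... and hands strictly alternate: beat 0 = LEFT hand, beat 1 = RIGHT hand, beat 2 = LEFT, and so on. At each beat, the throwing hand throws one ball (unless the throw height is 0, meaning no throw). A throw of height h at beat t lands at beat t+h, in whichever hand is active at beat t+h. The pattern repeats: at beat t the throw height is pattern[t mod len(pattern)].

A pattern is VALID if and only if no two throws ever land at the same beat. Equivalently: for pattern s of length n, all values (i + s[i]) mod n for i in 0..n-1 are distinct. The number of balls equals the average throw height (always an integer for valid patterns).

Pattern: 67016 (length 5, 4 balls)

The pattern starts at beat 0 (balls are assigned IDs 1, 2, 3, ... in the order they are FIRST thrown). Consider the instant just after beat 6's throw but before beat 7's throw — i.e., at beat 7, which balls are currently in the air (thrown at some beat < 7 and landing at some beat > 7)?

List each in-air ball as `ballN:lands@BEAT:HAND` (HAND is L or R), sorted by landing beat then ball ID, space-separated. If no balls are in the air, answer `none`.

Answer: ball2:lands@8:L ball3:lands@10:L ball4:lands@11:R ball1:lands@13:R

Derivation:
Beat 0 (L): throw ball1 h=6 -> lands@6:L; in-air after throw: [b1@6:L]
Beat 1 (R): throw ball2 h=7 -> lands@8:L; in-air after throw: [b1@6:L b2@8:L]
Beat 3 (R): throw ball3 h=1 -> lands@4:L; in-air after throw: [b3@4:L b1@6:L b2@8:L]
Beat 4 (L): throw ball3 h=6 -> lands@10:L; in-air after throw: [b1@6:L b2@8:L b3@10:L]
Beat 5 (R): throw ball4 h=6 -> lands@11:R; in-air after throw: [b1@6:L b2@8:L b3@10:L b4@11:R]
Beat 6 (L): throw ball1 h=7 -> lands@13:R; in-air after throw: [b2@8:L b3@10:L b4@11:R b1@13:R]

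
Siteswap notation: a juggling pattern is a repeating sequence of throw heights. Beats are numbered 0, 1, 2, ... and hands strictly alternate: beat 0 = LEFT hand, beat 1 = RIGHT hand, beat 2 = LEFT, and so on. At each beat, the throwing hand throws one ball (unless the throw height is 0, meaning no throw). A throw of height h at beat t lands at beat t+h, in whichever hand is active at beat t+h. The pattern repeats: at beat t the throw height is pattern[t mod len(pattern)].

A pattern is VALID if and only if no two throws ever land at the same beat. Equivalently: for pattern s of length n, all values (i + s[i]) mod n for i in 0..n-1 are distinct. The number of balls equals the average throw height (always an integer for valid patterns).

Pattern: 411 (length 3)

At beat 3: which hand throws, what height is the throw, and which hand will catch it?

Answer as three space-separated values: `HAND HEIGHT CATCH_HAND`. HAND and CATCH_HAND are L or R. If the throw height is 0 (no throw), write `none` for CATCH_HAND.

Answer: R 4 R

Derivation:
Beat 3: 3 mod 2 = 1, so hand = R
Throw height = pattern[3 mod 3] = pattern[0] = 4
Lands at beat 3+4=7, 7 mod 2 = 1, so catch hand = R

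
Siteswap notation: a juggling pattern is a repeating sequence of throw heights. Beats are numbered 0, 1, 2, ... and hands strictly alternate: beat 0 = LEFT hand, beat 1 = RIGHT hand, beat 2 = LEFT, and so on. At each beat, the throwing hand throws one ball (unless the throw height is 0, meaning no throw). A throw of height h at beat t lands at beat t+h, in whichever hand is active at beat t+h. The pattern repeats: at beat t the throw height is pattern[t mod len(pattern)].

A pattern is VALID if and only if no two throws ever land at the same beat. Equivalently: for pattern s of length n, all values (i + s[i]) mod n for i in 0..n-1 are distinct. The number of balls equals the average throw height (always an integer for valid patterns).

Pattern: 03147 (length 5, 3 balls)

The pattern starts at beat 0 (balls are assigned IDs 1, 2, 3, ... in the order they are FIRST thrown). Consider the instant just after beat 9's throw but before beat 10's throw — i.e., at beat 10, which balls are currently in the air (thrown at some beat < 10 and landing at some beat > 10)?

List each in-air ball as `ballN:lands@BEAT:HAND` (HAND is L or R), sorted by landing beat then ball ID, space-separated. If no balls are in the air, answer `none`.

Beat 1 (R): throw ball1 h=3 -> lands@4:L; in-air after throw: [b1@4:L]
Beat 2 (L): throw ball2 h=1 -> lands@3:R; in-air after throw: [b2@3:R b1@4:L]
Beat 3 (R): throw ball2 h=4 -> lands@7:R; in-air after throw: [b1@4:L b2@7:R]
Beat 4 (L): throw ball1 h=7 -> lands@11:R; in-air after throw: [b2@7:R b1@11:R]
Beat 6 (L): throw ball3 h=3 -> lands@9:R; in-air after throw: [b2@7:R b3@9:R b1@11:R]
Beat 7 (R): throw ball2 h=1 -> lands@8:L; in-air after throw: [b2@8:L b3@9:R b1@11:R]
Beat 8 (L): throw ball2 h=4 -> lands@12:L; in-air after throw: [b3@9:R b1@11:R b2@12:L]
Beat 9 (R): throw ball3 h=7 -> lands@16:L; in-air after throw: [b1@11:R b2@12:L b3@16:L]

Answer: ball1:lands@11:R ball2:lands@12:L ball3:lands@16:L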